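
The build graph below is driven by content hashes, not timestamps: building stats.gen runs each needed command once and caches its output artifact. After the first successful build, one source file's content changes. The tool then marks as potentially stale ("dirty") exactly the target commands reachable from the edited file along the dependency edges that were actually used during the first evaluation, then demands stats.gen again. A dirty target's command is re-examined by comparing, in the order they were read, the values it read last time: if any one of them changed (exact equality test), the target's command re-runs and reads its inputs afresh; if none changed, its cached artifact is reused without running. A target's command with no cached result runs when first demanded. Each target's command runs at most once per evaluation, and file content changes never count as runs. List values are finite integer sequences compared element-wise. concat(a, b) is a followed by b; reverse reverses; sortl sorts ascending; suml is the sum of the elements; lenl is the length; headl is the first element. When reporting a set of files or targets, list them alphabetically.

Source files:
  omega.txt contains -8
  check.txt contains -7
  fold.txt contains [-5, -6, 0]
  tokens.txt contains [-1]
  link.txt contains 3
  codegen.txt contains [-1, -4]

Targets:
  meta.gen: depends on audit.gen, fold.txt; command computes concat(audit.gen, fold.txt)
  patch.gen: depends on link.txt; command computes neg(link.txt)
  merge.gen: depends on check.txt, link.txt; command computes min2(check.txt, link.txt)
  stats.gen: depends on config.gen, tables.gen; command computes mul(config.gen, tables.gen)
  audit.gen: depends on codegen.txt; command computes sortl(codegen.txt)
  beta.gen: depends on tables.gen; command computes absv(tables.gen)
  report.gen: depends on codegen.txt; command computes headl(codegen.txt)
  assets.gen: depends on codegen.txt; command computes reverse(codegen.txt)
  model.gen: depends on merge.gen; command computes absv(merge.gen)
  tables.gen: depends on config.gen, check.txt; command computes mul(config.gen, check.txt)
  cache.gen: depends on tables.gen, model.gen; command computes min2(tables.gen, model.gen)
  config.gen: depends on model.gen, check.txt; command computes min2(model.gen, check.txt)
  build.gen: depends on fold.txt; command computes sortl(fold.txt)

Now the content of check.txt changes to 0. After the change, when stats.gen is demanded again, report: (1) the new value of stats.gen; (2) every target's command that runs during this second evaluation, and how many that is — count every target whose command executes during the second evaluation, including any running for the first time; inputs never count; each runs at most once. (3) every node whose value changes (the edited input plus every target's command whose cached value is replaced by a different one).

stats.gen now evaluates to 0.
Run set: config.gen, merge.gen, model.gen, stats.gen, tables.gen (5 run).
Changed values: check.txt, config.gen, merge.gen, model.gen, stats.gen, tables.gen.

Initial pass — values computed on the first demand:
  merge.gen = min2(-7, 3) = -7
  model.gen = absv(-7) = 7
  config.gen = min2(7, -7) = -7
  tables.gen = mul(-7, -7) = 49
  stats.gen = mul(-7, 49) = -343

Second demand — change propagation:
  merge.gen: re-runs because check.txt -7->0; new result 0.
  model.gen: re-runs because merge.gen -7->0; new result 0.
  config.gen: re-runs because model.gen 7->0; check.txt -7->0; new result 0.
  tables.gen: re-runs because config.gen -7->0; check.txt -7->0; new result 0.
  stats.gen: re-runs because config.gen -7->0; tables.gen 49->0; new result 0.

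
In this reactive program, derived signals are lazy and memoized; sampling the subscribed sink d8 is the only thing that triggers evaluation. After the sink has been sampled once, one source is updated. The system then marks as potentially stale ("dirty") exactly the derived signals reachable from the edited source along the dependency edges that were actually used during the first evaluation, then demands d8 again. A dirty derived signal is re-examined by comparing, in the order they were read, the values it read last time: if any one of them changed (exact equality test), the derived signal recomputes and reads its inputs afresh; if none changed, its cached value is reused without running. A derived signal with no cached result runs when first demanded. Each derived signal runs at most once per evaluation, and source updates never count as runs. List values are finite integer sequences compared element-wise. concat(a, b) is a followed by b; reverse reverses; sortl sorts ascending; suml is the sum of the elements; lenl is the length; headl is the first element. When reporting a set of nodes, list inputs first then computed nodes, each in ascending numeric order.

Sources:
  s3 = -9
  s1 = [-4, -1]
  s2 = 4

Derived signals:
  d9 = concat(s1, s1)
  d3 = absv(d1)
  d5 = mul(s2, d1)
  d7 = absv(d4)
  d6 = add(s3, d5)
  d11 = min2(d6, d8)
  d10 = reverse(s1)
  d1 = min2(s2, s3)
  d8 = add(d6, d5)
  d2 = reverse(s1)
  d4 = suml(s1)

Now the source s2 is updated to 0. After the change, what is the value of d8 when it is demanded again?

Demanding d8 again yields -9.

First demand of the output computes:
  d1 = min2(4, -9) = -9
  d5 = mul(4, -9) = -36
  d6 = add(-9, -36) = -45
  d8 = add(-45, -36) = -81

After the edit, cleaning proceeds:
  d1: a read changed (s2 4->0) — executes, giving -9 — identical to its old value.
  d5: a read changed (s2 4->0) — executes, giving 0.
  d6: a read changed (d5 -36->0) — executes, giving -9.
  d8: a read changed (d6 -45->-9; d5 -36->0) — executes, giving -9.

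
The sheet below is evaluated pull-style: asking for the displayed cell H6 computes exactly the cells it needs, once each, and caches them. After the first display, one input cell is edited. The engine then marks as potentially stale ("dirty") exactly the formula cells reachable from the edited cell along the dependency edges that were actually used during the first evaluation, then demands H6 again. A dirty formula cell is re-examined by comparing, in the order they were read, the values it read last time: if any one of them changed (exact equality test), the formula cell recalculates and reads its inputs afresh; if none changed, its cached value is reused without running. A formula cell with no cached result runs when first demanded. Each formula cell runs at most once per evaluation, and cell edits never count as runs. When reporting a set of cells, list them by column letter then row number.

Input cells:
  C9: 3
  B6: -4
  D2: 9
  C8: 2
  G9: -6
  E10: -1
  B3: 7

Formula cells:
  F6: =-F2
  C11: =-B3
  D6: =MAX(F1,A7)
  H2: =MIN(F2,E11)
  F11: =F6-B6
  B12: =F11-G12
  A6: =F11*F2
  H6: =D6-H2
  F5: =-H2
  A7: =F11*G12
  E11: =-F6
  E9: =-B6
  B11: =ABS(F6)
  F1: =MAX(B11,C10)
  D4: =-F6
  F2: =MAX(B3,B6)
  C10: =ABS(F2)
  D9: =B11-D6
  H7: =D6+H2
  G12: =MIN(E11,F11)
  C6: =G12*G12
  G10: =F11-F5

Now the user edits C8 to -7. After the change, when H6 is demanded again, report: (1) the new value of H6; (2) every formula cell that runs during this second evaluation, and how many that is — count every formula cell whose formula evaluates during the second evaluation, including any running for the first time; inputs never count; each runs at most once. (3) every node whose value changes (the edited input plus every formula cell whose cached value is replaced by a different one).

First demand of the output computes:
  F2 = MAX(7, -4) = 7
  C10 = ABS(7) = 7
  F6 = -(7) = -7
  B11 = ABS(-7) = 7
  E11 = -(-7) = 7
  F1 = MAX(7, 7) = 7
  F11 = -7 - -4 = -3
  G12 = MIN(7, -3) = -3
  A7 = -3 * -3 = 9
  D6 = MAX(7, 9) = 9
  H2 = MIN(7, 7) = 7
  H6 = 9 - 7 = 2

After the edit, cleaning proceeds:
  no node depends on C8 at all; the second demand re-runs nothing.

Note the shortcut — nothing in the graph depends on C8 at all, so no recomputation happens.

Demanding H6 again yields 2.
0 formula cells run: none.
The nodes whose values change: C8.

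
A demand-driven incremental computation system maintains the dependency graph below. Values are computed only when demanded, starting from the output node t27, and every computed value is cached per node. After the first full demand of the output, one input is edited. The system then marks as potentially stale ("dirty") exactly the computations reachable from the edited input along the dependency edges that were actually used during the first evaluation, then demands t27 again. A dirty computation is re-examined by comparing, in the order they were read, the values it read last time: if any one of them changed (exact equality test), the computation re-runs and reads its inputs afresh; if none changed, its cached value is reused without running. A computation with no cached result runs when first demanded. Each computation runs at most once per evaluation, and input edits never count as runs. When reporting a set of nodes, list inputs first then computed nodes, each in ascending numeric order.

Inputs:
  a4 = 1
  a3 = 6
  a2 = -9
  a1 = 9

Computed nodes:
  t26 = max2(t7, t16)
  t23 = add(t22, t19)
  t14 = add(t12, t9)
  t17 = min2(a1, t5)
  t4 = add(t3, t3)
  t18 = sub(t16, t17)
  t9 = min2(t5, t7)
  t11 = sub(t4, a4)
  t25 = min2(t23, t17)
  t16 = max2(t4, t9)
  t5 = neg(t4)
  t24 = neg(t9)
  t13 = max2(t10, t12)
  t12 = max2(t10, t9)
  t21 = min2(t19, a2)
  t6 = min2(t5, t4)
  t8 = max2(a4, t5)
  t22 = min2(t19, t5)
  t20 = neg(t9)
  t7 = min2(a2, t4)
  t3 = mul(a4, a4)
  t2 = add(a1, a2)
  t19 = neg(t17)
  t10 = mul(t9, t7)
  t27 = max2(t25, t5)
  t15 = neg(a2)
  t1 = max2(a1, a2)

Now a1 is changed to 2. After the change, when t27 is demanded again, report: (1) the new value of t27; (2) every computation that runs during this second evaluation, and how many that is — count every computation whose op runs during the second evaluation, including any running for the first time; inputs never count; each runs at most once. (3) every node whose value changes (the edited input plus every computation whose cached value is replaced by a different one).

New value of t27: -2.
Computations that run: t17 — 1 in total.
Values that change: a1.
Key observation: the change is absorbed at t17 — it re-runs but produces the same value, and the output's value is unchanged.

First evaluation (everything demanded from the output):
  t3 = mul(1, 1) = 1
  t4 = add(1, 1) = 2
  t5 = neg(2) = -2
  t17 = min2(9, -2) = -2
  t19 = neg(-2) = 2
  t22 = min2(2, -2) = -2
  t23 = add(-2, 2) = 0
  t25 = min2(0, -2) = -2
  t27 = max2(-2, -2) = -2

Propagation after the edit:
  t17: runs — a1 9->2; result -2 (same value as before).
  t19: checked — values it read are unchanged (t17 unchanged); reused cached 2 without running.
  t22: checked — values it read are unchanged (t19 unchanged, t5 unchanged); reused cached -2 without running.
  t23: checked — values it read are unchanged (t22 unchanged, t19 unchanged); reused cached 0 without running.
  t25: checked — values it read are unchanged (t23 unchanged, t17 unchanged); reused cached -2 without running.
  t27: checked — values it read are unchanged (t25 unchanged, t5 unchanged); reused cached -2 without running.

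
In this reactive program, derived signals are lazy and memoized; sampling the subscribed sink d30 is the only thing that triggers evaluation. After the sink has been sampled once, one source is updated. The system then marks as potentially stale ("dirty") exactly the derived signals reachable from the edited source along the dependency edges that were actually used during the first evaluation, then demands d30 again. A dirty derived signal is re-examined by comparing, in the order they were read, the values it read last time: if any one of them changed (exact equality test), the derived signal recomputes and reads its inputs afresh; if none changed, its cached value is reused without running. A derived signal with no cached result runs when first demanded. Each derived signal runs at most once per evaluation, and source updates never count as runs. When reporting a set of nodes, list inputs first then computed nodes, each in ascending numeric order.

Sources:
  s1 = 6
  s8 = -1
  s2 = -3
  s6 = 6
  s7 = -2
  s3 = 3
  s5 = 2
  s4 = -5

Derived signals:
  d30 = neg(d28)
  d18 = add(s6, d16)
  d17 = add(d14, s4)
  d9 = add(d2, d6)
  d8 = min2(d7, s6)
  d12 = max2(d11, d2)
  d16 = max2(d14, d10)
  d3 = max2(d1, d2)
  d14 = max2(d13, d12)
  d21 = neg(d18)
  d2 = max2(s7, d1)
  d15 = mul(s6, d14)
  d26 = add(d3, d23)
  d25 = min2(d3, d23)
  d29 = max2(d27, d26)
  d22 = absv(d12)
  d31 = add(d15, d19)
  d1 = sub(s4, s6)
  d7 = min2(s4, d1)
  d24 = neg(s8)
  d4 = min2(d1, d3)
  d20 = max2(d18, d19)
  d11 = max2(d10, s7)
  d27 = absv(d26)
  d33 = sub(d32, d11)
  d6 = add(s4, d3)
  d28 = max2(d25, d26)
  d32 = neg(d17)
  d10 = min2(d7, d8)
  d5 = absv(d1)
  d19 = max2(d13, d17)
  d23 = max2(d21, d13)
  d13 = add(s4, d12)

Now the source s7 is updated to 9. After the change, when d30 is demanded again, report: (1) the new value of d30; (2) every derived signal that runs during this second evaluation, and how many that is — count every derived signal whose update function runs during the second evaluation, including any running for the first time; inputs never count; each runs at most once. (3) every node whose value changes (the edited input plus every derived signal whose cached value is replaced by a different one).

First demand of the output computes:
  d1 = sub(-5, 6) = -11
  d2 = max2(-2, -11) = -2
  d3 = max2(-11, -2) = -2
  d7 = min2(-5, -11) = -11
  d8 = min2(-11, 6) = -11
  d10 = min2(-11, -11) = -11
  d11 = max2(-11, -2) = -2
  d12 = max2(-2, -2) = -2
  d13 = add(-5, -2) = -7
  d14 = max2(-7, -2) = -2
  d16 = max2(-2, -11) = -2
  d18 = add(6, -2) = 4
  d21 = neg(4) = -4
  d23 = max2(-4, -7) = -4
  d25 = min2(-2, -4) = -4
  d26 = add(-2, -4) = -6
  d28 = max2(-4, -6) = -4
  d30 = neg(-4) = 4

After the edit, cleaning proceeds:
  d2: a read changed (s7 -2->9) — executes, giving 9.
  d3: a read changed (d2 -2->9) — executes, giving 9.
  d11: a read changed (s7 -2->9) — executes, giving 9.
  d12: a read changed (d11 -2->9; d2 -2->9) — executes, giving 9.
  d13: a read changed (d12 -2->9) — executes, giving 4.
  d14: a read changed (d13 -7->4; d12 -2->9) — executes, giving 9.
  d16: a read changed (d14 -2->9) — executes, giving 9.
  d18: a read changed (d16 -2->9) — executes, giving 15.
  d21: a read changed (d18 4->15) — executes, giving -15.
  d23: a read changed (d21 -4->-15; d13 -7->4) — executes, giving 4.
  d25: a read changed (d3 -2->9; d23 -4->4) — executes, giving 4.
  d26: a read changed (d3 -2->9; d23 -4->4) — executes, giving 13.
  d28: a read changed (d25 -4->4; d26 -6->13) — executes, giving 13.
  d30: a read changed (d28 -4->13) — executes, giving -13.

Demanding d30 again yields -13.
14 derived signals run: d2, d3, d11, d12, d13, d14, d16, d18, d21, d23, d25, d26, d28, d30.
The nodes whose values change: s7, d2, d3, d11, d12, d13, d14, d16, d18, d21, d23, d25, d26, d28, d30.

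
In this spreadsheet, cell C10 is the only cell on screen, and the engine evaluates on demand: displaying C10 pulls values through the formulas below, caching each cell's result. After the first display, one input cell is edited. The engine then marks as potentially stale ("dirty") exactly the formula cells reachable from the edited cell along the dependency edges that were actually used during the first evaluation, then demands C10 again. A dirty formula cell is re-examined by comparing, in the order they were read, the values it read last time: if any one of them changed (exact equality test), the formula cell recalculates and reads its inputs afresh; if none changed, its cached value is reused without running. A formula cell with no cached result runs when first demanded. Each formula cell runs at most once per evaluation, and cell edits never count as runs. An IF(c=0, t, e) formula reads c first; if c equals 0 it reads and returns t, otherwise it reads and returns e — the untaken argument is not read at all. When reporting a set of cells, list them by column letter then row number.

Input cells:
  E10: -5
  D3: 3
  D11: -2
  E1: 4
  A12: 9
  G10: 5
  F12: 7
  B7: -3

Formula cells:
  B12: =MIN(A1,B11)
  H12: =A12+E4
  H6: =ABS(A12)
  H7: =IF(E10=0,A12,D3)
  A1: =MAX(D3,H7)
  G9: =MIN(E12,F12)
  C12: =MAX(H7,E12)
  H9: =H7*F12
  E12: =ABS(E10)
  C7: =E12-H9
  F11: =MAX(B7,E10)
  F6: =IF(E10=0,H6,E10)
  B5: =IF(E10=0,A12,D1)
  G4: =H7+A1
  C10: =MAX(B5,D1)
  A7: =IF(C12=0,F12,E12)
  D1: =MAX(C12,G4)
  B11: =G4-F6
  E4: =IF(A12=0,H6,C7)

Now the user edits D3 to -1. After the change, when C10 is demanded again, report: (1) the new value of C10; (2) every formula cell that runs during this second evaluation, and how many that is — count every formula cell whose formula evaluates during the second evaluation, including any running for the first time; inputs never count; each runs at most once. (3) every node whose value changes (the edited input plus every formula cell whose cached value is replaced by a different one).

Initial pass — values computed on the first demand:
  E12 = ABS(-5) = 5
  H7 = IF(E10=0: E10=-5 -> else branch D3) = 3
  A1 = MAX(3, 3) = 3
  C12 = MAX(3, 5) = 5
  G4 = 3 + 3 = 6
  D1 = MAX(5, 6) = 6
  B5 = IF(E10=0: E10=-5 -> else branch D1) = 6
  C10 = MAX(6, 6) = 6

Second demand — change propagation:
  H7: re-runs because D3 3->-1; new result -1.
  A1: re-runs because D3 3->-1; H7 3->-1; new result -1.
  C12: re-runs because H7 3->-1; new result 5 (unchanged).
  G4: re-runs because H7 3->-1; A1 3->-1; new result -2.
  D1: re-runs because G4 6->-2; new result 5.
  B5: re-runs because D1 6->5; new result 5.
  C10: re-runs because B5 6->5; D1 6->5; new result 5.

C10 now evaluates to 5.
Run set: A1, B5, C10, C12, D1, G4, H7 (7 run).
Changed values: A1, B5, C10, D1, D3, G4, H7.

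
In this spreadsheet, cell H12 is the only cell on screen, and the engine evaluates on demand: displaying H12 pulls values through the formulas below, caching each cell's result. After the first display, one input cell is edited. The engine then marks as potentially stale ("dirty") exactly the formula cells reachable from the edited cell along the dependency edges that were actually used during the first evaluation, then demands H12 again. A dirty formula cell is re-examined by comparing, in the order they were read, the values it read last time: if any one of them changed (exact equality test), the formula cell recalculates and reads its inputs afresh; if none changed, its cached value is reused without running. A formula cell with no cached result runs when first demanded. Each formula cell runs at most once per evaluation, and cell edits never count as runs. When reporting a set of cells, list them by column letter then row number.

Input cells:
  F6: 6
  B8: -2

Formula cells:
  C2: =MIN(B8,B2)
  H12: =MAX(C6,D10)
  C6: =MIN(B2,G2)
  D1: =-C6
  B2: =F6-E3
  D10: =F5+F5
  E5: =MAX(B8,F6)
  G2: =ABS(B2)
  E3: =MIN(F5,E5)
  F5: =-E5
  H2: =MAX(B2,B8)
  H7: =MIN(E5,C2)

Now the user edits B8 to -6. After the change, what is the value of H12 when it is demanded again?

H12 now evaluates to 12.
The important point: E5 recomputes to an identical value, and the output ends up unchanged.

Initial pass — values computed on the first demand:
  E5 = MAX(-2, 6) = 6
  F5 = -(6) = -6
  D10 = -6 + -6 = -12
  E3 = MIN(-6, 6) = -6
  B2 = 6 - -6 = 12
  G2 = ABS(12) = 12
  C6 = MIN(12, 12) = 12
  H12 = MAX(12, -12) = 12

Second demand — change propagation:
  E5: re-runs because B8 -2->-6; new result 6 (unchanged).
  F5: re-examined; everything it read last time is the same (E5 unchanged) — cache -6 kept, no run.
  D10: re-examined; everything it read last time is the same (F5 unchanged, F5 unchanged) — cache -12 kept, no run.
  E3: re-examined; everything it read last time is the same (F5 unchanged, E5 unchanged) — cache -6 kept, no run.
  B2: re-examined; everything it read last time is the same (F6 unchanged, E3 unchanged) — cache 12 kept, no run.
  G2: re-examined; everything it read last time is the same (B2 unchanged) — cache 12 kept, no run.
  C6: re-examined; everything it read last time is the same (B2 unchanged, G2 unchanged) — cache 12 kept, no run.
  H12: re-examined; everything it read last time is the same (C6 unchanged, D10 unchanged) — cache 12 kept, no run.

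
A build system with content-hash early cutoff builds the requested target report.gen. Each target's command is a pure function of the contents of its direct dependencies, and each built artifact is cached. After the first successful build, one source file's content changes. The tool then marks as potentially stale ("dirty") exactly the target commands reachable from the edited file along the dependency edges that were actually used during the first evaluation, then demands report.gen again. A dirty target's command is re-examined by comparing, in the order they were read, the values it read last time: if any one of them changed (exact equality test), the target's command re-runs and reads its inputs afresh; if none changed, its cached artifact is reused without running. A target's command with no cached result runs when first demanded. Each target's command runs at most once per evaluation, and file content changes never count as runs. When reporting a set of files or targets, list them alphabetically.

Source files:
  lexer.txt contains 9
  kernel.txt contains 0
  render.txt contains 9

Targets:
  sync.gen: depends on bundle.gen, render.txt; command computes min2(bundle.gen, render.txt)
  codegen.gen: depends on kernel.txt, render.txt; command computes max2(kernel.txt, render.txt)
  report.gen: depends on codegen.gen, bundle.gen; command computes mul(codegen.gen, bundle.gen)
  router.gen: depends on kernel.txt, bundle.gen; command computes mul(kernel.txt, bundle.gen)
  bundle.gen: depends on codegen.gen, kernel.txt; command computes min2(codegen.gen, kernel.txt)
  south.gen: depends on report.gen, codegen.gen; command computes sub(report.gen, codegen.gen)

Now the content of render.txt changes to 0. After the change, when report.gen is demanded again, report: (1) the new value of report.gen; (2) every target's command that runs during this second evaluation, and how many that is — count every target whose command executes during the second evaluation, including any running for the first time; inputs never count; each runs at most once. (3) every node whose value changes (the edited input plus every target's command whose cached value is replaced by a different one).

New value of report.gen: 0.
Target commands that run: bundle.gen, codegen.gen, report.gen — 3 in total.
Values that change: codegen.gen, render.txt.

First evaluation (everything demanded from the output):
  codegen.gen = max2(0, 9) = 9
  bundle.gen = min2(9, 0) = 0
  report.gen = mul(9, 0) = 0

Propagation after the edit:
  codegen.gen: runs — render.txt 9->0; result 0.
  bundle.gen: runs — codegen.gen 9->0; result 0 (same value as before).
  report.gen: runs — codegen.gen 9->0; result 0 (same value as before).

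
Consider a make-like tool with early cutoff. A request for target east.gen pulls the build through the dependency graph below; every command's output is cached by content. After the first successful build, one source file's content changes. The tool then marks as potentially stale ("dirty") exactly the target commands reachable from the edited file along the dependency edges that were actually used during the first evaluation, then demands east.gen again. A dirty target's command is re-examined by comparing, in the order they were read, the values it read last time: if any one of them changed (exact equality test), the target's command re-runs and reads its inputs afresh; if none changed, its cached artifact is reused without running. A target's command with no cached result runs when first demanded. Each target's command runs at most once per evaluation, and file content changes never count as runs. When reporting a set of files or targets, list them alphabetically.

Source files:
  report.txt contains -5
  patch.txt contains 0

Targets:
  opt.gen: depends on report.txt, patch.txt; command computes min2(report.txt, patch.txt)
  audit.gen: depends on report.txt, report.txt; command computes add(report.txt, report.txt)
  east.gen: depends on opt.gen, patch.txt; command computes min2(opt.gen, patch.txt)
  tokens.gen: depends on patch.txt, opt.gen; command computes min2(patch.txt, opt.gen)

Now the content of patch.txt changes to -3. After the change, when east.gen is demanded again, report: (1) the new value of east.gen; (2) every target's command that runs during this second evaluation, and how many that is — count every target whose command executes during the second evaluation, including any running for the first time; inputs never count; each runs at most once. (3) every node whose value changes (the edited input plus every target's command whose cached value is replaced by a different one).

Demanding east.gen again yields -5.
2 target commands run: east.gen, opt.gen.
The nodes whose values change: patch.txt.

First demand of the output computes:
  opt.gen = min2(-5, 0) = -5
  east.gen = min2(-5, 0) = -5

After the edit, cleaning proceeds:
  opt.gen: a read changed (patch.txt 0->-3) — executes, giving -5 — identical to its old value.
  east.gen: a read changed (patch.txt 0->-3) — executes, giving -5 — identical to its old value.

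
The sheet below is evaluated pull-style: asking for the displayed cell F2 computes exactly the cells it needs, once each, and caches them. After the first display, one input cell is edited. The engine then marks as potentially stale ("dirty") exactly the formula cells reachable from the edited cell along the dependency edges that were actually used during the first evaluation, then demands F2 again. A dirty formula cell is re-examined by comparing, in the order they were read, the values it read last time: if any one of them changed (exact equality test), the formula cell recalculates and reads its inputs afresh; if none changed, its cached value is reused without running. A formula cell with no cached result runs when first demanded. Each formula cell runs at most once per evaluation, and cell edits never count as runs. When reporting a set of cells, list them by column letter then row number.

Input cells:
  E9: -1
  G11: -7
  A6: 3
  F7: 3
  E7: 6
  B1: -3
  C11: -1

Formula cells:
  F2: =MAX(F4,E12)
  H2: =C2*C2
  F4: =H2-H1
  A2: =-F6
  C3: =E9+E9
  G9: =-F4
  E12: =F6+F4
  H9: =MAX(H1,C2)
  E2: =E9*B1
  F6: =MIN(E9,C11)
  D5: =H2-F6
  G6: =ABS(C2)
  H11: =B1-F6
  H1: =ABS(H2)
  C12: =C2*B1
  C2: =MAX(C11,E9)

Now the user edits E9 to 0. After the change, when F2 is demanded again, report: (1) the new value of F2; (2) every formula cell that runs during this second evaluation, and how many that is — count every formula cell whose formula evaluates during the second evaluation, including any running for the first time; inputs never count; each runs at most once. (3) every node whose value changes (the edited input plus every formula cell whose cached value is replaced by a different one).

First demand of the output computes:
  C2 = MAX(-1, -1) = -1
  F6 = MIN(-1, -1) = -1
  H2 = -1 * -1 = 1
  H1 = ABS(1) = 1
  F4 = 1 - 1 = 0
  E12 = -1 + 0 = -1
  F2 = MAX(0, -1) = 0

After the edit, cleaning proceeds:
  C2: a read changed (E9 -1->0) — executes, giving 0.
  F6: a read changed (E9 -1->0) — executes, giving -1 — identical to its old value.
  H2: a read changed (C2 -1->0; C2 -1->0) — executes, giving 0.
  H1: a read changed (H2 1->0) — executes, giving 0.
  F4: a read changed (H2 1->0; H1 1->0) — executes, giving 0 — identical to its old value.
  E12: dirty, but its reads are unchanged (F6 unchanged, F4 unchanged); cached -1 stands.
  F2: dirty, but its reads are unchanged (F4 unchanged, E12 unchanged); cached 0 stands.

Note where the cutoff bites: E12 is checked, finds nothing changed, and keeps its cache.

Demanding F2 again yields 0.
5 formula cells run: C2, F4, F6, H1, H2.
The nodes whose values change: C2, E9, H1, H2.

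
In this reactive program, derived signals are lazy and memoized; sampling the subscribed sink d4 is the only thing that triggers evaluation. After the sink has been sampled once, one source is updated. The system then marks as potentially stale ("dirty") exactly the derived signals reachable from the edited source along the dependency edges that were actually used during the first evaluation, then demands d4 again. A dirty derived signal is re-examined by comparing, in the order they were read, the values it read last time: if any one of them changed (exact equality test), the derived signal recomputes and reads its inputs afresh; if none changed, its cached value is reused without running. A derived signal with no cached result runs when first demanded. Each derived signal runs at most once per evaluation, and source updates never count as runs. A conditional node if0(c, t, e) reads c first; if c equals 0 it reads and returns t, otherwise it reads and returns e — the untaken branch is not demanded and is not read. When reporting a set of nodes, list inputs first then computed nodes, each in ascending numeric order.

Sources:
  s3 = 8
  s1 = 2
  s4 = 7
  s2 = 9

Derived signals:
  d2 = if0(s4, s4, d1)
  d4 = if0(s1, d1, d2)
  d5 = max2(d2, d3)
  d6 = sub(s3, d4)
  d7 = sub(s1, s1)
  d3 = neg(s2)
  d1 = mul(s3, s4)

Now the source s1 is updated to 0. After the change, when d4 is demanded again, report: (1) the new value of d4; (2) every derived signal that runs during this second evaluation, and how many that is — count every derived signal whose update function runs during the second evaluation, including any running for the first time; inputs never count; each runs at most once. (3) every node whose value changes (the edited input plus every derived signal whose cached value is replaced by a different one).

First demand of the output computes:
  d1 = mul(8, 7) = 56
  d2 = if0(s4=7 -> else branch d1) = 56
  d4 = if0(s1=2 -> else branch d2) = 56

After the edit, cleaning proceeds:
  d4: a read changed (s1 2->0) — executes, giving 56 — identical to its old value.

Demanding d4 again yields 56.
1 derived signals run: d4.
The nodes whose values change: s1.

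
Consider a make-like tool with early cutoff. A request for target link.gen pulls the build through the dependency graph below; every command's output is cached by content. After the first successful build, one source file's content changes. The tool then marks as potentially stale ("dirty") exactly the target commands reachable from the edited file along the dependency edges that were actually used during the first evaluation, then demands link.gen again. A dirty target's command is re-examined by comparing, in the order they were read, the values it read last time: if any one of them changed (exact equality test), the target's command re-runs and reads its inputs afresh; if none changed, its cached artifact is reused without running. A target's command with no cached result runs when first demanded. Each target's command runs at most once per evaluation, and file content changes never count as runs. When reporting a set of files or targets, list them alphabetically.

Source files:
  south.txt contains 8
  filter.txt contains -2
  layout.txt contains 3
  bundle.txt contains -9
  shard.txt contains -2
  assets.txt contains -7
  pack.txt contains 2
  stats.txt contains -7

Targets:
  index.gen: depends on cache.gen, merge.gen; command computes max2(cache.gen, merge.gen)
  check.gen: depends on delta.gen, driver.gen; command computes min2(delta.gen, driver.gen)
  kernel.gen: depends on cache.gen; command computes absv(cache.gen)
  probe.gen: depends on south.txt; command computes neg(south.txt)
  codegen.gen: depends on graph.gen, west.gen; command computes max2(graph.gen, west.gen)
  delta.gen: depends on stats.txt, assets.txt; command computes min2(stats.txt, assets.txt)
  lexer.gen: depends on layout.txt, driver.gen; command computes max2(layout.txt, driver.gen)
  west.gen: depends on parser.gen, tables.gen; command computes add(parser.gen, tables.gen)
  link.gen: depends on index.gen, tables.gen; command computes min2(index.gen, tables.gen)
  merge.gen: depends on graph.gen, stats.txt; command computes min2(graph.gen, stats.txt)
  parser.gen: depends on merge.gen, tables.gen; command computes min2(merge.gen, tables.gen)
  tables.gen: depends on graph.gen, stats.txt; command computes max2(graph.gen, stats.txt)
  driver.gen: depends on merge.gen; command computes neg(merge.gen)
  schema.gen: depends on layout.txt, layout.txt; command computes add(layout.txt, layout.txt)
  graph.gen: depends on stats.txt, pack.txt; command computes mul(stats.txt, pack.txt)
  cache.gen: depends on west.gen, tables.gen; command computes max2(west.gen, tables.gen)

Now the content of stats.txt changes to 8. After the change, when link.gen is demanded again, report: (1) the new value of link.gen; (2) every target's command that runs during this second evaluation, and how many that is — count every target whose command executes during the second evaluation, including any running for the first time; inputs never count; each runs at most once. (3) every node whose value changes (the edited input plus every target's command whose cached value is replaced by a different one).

Demanding link.gen again yields 16.
8 target commands run: cache.gen, graph.gen, index.gen, link.gen, merge.gen, parser.gen, tables.gen, west.gen.
The nodes whose values change: cache.gen, graph.gen, index.gen, link.gen, merge.gen, parser.gen, stats.txt, tables.gen, west.gen.

First demand of the output computes:
  graph.gen = mul(-7, 2) = -14
  merge.gen = min2(-14, -7) = -14
  tables.gen = max2(-14, -7) = -7
  parser.gen = min2(-14, -7) = -14
  west.gen = add(-14, -7) = -21
  cache.gen = max2(-21, -7) = -7
  index.gen = max2(-7, -14) = -7
  link.gen = min2(-7, -7) = -7

After the edit, cleaning proceeds:
  graph.gen: a read changed (stats.txt -7->8) — executes, giving 16.
  merge.gen: a read changed (graph.gen -14->16; stats.txt -7->8) — executes, giving 8.
  tables.gen: a read changed (graph.gen -14->16; stats.txt -7->8) — executes, giving 16.
  parser.gen: a read changed (merge.gen -14->8; tables.gen -7->16) — executes, giving 8.
  west.gen: a read changed (parser.gen -14->8; tables.gen -7->16) — executes, giving 24.
  cache.gen: a read changed (west.gen -21->24; tables.gen -7->16) — executes, giving 24.
  index.gen: a read changed (cache.gen -7->24; merge.gen -14->8) — executes, giving 24.
  link.gen: a read changed (index.gen -7->24; tables.gen -7->16) — executes, giving 16.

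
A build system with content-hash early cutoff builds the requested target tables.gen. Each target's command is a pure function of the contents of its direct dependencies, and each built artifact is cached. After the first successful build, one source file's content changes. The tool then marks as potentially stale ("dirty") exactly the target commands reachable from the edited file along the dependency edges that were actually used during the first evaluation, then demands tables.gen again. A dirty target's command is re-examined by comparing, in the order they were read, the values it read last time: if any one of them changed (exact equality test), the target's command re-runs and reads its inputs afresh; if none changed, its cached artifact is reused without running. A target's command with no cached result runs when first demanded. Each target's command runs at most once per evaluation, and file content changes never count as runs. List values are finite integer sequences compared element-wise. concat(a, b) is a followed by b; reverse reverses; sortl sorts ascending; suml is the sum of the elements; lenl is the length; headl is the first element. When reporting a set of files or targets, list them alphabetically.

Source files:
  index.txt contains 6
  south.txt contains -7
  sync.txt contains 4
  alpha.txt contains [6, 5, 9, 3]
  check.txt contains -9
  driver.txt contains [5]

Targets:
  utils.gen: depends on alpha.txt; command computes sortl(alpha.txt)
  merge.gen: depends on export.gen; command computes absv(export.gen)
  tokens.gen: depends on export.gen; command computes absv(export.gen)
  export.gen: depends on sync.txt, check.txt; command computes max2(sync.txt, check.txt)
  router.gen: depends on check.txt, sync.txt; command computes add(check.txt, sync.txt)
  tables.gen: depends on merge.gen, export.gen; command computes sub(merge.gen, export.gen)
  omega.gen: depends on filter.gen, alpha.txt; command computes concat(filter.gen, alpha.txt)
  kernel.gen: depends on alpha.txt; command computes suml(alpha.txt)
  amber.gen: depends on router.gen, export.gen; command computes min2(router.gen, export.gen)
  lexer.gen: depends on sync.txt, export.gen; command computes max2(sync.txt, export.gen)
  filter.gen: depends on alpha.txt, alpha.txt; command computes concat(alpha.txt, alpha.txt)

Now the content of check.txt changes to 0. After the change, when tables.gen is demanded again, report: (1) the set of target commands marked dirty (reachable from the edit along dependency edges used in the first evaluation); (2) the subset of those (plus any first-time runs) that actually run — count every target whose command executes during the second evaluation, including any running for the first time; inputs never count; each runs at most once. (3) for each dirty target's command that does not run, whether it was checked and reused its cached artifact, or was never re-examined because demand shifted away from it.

First evaluation (everything demanded from the output):
  export.gen = max2(4, -9) = 4
  merge.gen = absv(4) = 4
  tables.gen = sub(4, 4) = 0

Propagation after the edit:
  export.gen: runs — check.txt -9->0; result 4 (same value as before).
  merge.gen: checked — values it read are unchanged (export.gen unchanged); reused cached 4 without running.
  tables.gen: checked — values it read are unchanged (merge.gen unchanged, export.gen unchanged); reused cached 0 without running.

Key observation: the change is absorbed at export.gen — it re-runs but produces the same value, and the output's value is unchanged.

Marked dirty: export.gen, merge.gen, tables.gen.
Target commands that run: export.gen — 1 in total.
Checked but reused from cache: merge.gen, tables.gen.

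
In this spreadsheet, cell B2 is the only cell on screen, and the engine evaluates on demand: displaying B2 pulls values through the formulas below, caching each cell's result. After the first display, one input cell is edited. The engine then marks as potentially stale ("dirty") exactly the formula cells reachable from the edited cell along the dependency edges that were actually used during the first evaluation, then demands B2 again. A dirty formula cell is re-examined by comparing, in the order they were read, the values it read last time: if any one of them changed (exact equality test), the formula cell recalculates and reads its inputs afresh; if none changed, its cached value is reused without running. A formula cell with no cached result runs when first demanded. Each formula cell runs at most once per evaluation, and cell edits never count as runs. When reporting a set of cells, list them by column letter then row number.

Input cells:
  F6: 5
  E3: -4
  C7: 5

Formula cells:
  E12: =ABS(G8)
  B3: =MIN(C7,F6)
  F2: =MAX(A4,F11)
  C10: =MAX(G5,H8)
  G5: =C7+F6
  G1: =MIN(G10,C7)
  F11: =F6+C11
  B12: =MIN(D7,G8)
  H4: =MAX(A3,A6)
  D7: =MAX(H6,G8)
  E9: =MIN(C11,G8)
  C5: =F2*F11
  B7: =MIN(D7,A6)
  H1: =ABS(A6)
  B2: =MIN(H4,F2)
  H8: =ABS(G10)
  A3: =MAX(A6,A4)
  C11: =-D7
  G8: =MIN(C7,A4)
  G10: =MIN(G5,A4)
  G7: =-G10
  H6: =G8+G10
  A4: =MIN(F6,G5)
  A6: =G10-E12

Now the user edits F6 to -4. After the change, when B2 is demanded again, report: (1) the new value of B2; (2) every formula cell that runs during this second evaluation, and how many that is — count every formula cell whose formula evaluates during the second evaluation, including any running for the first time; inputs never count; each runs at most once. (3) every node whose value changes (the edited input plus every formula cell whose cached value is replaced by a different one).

B2 now evaluates to -4.
Run set: A3, A4, A6, B2, C11, D7, E12, F2, F11, G5, G8, G10, H4, H6 (14 run).
Changed values: A3, A4, A6, B2, C11, D7, E12, F2, F6, F11, G5, G8, G10, H4, H6.

Initial pass — values computed on the first demand:
  G5 = 5 + 5 = 10
  A4 = MIN(5, 10) = 5
  G8 = MIN(5, 5) = 5
  E12 = ABS(5) = 5
  G10 = MIN(10, 5) = 5
  A6 = 5 - 5 = 0
  A3 = MAX(0, 5) = 5
  H4 = MAX(5, 0) = 5
  H6 = 5 + 5 = 10
  D7 = MAX(10, 5) = 10
  C11 = -(10) = -10
  F11 = 5 + -10 = -5
  F2 = MAX(5, -5) = 5
  B2 = MIN(5, 5) = 5

Second demand — change propagation:
  G5: re-runs because F6 5->-4; new result 1.
  A4: re-runs because F6 5->-4; G5 10->1; new result -4.
  G8: re-runs because A4 5->-4; new result -4.
  E12: re-runs because G8 5->-4; new result 4.
  G10: re-runs because G5 10->1; A4 5->-4; new result -4.
  A6: re-runs because G10 5->-4; E12 5->4; new result -8.
  A3: re-runs because A6 0->-8; A4 5->-4; new result -4.
  H4: re-runs because A3 5->-4; A6 0->-8; new result -4.
  H6: re-runs because G8 5->-4; G10 5->-4; new result -8.
  D7: re-runs because H6 10->-8; G8 5->-4; new result -4.
  C11: re-runs because D7 10->-4; new result 4.
  F11: re-runs because F6 5->-4; C11 -10->4; new result 0.
  F2: re-runs because A4 5->-4; F11 -5->0; new result 0.
  B2: re-runs because H4 5->-4; F2 5->0; new result -4.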